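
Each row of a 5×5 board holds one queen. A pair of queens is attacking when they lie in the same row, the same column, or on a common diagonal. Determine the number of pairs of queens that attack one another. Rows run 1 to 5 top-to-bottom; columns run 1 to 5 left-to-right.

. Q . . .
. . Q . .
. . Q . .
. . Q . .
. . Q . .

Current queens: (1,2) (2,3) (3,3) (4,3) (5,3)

Same column: (2,3)–(3,3) (column 3); (2,3)–(4,3) (column 3); (2,3)–(5,3) (column 3); (3,3)–(4,3) (column 3); (3,3)–(5,3) (column 3); (4,3)–(5,3) (column 3).
Same diagonal: (1,2)–(2,3) (|1−2| = |2−3| = 1).
Total attacking pairs: 7.

7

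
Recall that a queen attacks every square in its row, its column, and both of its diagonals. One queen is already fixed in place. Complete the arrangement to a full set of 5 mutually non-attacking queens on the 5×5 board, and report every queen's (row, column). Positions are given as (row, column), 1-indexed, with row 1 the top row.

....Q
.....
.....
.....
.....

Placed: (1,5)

Row 2: attacked by (1,5)→{4,5}. Safe: 1, 2, 3. Place at column 2.
Row 3: attacked by (1,5)→{3,5}; (2,2)→{1,2,3}. Safe: 4. Place at column 4.
Row 4: attacked by (1,5)→{2,5}; (2,2)→{2,4}; (3,4)→{3,4,5}. Safe: 1. Place at column 1.
Row 5: attacked by (1,5)→{1,5}; (2,2)→{2,5}; (3,4)→{2,4}; (4,1)→{1,2}. Safe: 3. Place at column 3.
Columns [5, 2, 4, 1, 3], r−c [-4, 0, -1, 3, 2], r+c [6, 4, 7, 5, 8] are all distinct, so no two queens attack.

(1,5) (2,2) (3,4) (4,1) (5,3)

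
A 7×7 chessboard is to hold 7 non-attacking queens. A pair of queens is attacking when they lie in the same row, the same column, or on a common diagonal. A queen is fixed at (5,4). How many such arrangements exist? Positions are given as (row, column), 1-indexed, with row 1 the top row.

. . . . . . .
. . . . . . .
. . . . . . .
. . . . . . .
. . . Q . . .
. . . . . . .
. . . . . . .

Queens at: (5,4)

Branch on row 1: col 1 → 0; col 2 → 1; col 3 → 1; col 5 → 1; col 6 → 1; col 7 → 0.
Sum: 0 + 1 + 1 + 1 + 1 + 0 = 4.

4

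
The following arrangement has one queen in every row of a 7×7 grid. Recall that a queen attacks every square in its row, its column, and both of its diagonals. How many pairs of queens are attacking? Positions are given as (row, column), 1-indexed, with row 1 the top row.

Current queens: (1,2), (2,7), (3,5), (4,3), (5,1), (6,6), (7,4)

0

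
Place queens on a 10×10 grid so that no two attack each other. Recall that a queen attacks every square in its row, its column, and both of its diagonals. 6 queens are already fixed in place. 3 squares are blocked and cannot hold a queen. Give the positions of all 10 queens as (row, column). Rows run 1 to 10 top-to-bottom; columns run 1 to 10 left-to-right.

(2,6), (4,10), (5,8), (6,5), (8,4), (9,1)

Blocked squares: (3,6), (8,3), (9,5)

Row 1: attacked by (2,6)→{5,6,7}; (4,10)→{7,10}; (5,8)→{4,8}; (6,5)→{5,10}; (8,4)→{4}; (9,1)→{1,9}. Safe: 2, 3. Place at column 2.
Row 3: attacked by (1,2)→{2,4}; (2,6)→{5,6,7}; (4,10)→{9,10}; (5,8)→{6,8,10}; (6,5)→{2,5,8}; (8,4)→{4,9}; (9,1)→{1,7}. Blocked: 6. Safe: 3. Place at column 3.
Row 7: attacked by (1,2)→{2,8}; (2,6)→{1,6}; (3,3)→{3,7}; (4,10)→{7,10}; (5,8)→{6,8,10}; (6,5)→{4,5,6}; (8,4)→{3,4,5}; (9,1)→{1,3}. Safe: 9. Place at column 9.
Row 10: attacked by (1,2)→{2}; (2,6)→{6}; (3,3)→{3,10}; (4,10)→{4,10}; (5,8)→{3,8}; (6,5)→{1,5,9}; (7,9)→{6,9}; (8,4)→{2,4,6}; (9,1)→{1,2}. Safe: 7. Place at column 7.
Columns [2, 6, 3, 10, 8, 5, 9, 4, 1, 7], r−c [-1, -4, 0, -6, -3, 1, -2, 4, 8, 3], r+c [3, 8, 6, 14, 13, 11, 16, 12, 10, 17] are all distinct, so no two queens attack.

(1,2) (2,6) (3,3) (4,10) (5,8) (6,5) (7,9) (8,4) (9,1) (10,7)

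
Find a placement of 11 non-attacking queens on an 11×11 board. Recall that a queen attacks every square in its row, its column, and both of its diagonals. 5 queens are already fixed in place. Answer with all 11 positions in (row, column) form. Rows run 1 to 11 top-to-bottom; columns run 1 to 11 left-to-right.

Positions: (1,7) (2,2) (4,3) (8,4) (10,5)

(1,7) (2,2) (3,10) (4,3) (5,6) (6,11) (7,9) (8,4) (9,1) (10,5) (11,8)

Row 3: attacked by (1,7)→{5,7,9}; (2,2)→{1,2,3}; (4,3)→{2,3,4}; (8,4)→{4,9}; (10,5)→{5}. Safe: 6, 8, 10, 11. Place at column 10.
Row 5: attacked by (1,7)→{3,7,11}; (2,2)→{2,5}; (3,10)→{8,10}; (4,3)→{2,3,4}; (8,4)→{1,4,7}; (10,5)→{5,10}. Safe: 6, 9. Place at column 6.
Row 6: attacked by (1,7)→{2,7}; (2,2)→{2,6}; (3,10)→{7,10}; (4,3)→{1,3,5}; (5,6)→{5,6,7}; (8,4)→{2,4,6}; (10,5)→{1,5,9}. Safe: 8, 11. Place at column 11.
Row 7: attacked by (1,7)→{1,7}; (2,2)→{2,7}; (3,10)→{6,10}; (4,3)→{3,6}; (5,6)→{4,6,8}; (6,11)→{10,11}; (8,4)→{3,4,5}; (10,5)→{2,5,8}. Safe: 9. Place at column 9.
Row 9: attacked by (1,7)→{7}; (2,2)→{2,9}; (3,10)→{4,10}; (4,3)→{3,8}; (5,6)→{2,6,10}; (6,11)→{8,11}; (7,9)→{7,9,11}; (8,4)→{3,4,5}; (10,5)→{4,5,6}. Safe: 1. Place at column 1.
Row 11: attacked by (1,7)→{7}; (2,2)→{2,11}; (3,10)→{2,10}; (4,3)→{3,10}; (5,6)→{6}; (6,11)→{6,11}; (7,9)→{5,9}; (8,4)→{1,4,7}; (9,1)→{1,3}; (10,5)→{4,5,6}. Safe: 8. Place at column 8.
Columns [7, 2, 10, 3, 6, 11, 9, 4, 1, 5, 8], r−c [-6, 0, -7, 1, -1, -5, -2, 4, 8, 5, 3], r+c [8, 4, 13, 7, 11, 17, 16, 12, 10, 15, 19] are all distinct, so no two queens attack.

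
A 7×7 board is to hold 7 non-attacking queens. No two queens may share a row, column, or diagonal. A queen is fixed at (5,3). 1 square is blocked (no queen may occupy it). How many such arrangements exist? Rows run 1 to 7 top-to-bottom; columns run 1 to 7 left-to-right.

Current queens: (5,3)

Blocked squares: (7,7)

Branch on row 1: col 1 → 1; col 2 → 0; col 4 → 1; col 5 → 2; col 6 → 1.
Sum: 1 + 0 + 1 + 2 + 1 = 5.

5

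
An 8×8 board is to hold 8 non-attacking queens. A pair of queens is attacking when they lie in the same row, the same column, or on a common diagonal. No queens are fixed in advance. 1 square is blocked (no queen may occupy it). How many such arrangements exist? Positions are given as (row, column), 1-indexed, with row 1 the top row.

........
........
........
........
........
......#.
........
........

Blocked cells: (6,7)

78

Branch on row 1: col 1 → 3; col 2 → 8; col 3 → 12; col 4 → 15; col 5 → 15; col 6 → 14; col 7 → 8; col 8 → 3.
Sum: 3 + 8 + 12 + 15 + 15 + 14 + 8 + 3 = 78.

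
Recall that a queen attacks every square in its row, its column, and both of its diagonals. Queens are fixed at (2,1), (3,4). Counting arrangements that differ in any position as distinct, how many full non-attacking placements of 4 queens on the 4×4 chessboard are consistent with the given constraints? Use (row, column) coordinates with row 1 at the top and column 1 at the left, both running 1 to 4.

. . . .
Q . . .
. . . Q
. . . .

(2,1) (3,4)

Branch on row 1: col 3 → 1.
Sum: 1 = 1.

1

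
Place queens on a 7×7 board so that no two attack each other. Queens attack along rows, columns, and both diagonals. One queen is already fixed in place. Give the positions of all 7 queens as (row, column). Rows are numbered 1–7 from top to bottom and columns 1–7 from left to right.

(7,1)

Row 1: attacked by (7,1)→{1,7}. Safe: 2, 3, 4, 5, 6. Place at column 5.
Row 2: attacked by (1,5)→{4,5,6}; (7,1)→{1,6}. Safe: 2, 3, 7. Place at column 2.
Row 3: attacked by (1,5)→{3,5,7}; (2,2)→{1,2,3}; (7,1)→{1,5}. Safe: 4, 6. Place at column 6.
Row 4: attacked by (1,5)→{2,5}; (2,2)→{2,4}; (3,6)→{5,6,7}; (7,1)→{1,4}. Safe: 3. Place at column 3.
Row 5: attacked by (1,5)→{1,5}; (2,2)→{2,5}; (3,6)→{4,6}; (4,3)→{2,3,4}; (7,1)→{1,3}. Safe: 7. Place at column 7.
Row 6: attacked by (1,5)→{5}; (2,2)→{2,6}; (3,6)→{3,6}; (4,3)→{1,3,5}; (5,7)→{6,7}; (7,1)→{1,2}. Safe: 4. Place at column 4.
Columns [5, 2, 6, 3, 7, 4, 1], r−c [-4, 0, -3, 1, -2, 2, 6], r+c [6, 4, 9, 7, 12, 10, 8] are all distinct, so no two queens attack.

(1,5) (2,2) (3,6) (4,3) (5,7) (6,4) (7,1)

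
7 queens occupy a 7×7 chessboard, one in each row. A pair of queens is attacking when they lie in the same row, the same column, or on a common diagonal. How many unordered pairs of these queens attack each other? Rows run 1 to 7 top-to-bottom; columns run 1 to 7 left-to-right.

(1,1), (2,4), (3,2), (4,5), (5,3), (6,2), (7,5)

Same column: (3,2)–(6,2) (column 2); (4,5)–(7,5) (column 5).
Same diagonal: (5,3)–(6,2) (|5−6| = |3−2| = 1); (5,3)–(7,5) (|5−7| = |3−5| = 2).
Total attacking pairs: 4.

4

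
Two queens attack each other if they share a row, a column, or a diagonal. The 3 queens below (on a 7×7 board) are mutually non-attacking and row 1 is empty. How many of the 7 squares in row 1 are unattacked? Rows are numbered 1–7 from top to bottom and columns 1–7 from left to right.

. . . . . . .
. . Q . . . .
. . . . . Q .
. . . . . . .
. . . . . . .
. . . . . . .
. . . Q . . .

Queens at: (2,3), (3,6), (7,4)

3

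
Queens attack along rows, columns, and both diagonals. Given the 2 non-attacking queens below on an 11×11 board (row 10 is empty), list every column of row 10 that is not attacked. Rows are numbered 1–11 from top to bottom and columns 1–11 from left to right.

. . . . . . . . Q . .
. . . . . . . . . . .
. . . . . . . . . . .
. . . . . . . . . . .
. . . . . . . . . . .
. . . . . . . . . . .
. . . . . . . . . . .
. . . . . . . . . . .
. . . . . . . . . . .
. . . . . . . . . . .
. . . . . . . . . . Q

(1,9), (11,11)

(1,9) attacks row 10 at column 9.
(11,11) attacks row 10 at column 11 and diagonals 10.
Attacked columns: {9, 10, 11}. Safe: {1, 2, 3, 4, 5, 6, 7, 8}.

columns 1, 2, 3, 4, 5, 6, 7, 8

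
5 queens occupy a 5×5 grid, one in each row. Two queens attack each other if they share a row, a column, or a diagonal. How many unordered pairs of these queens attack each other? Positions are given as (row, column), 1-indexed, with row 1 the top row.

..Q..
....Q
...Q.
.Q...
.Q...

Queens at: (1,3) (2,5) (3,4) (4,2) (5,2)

4

Same column: (4,2)–(5,2) (column 2).
Same diagonal: (2,5)–(3,4) (|2−3| = |5−4| = 1); (2,5)–(5,2) (|2−5| = |5−2| = 3); (3,4)–(5,2) (|3−5| = |4−2| = 2).
Total attacking pairs: 4.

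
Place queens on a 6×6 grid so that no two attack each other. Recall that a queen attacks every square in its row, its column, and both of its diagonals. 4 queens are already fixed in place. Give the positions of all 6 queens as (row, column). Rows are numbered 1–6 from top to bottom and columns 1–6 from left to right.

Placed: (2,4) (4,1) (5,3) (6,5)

Row 1: attacked by (2,4)→{3,4,5}; (4,1)→{1,4}; (5,3)→{3}; (6,5)→{5}. Safe: 2, 6. Place at column 2.
Row 3: attacked by (1,2)→{2,4}; (2,4)→{3,4,5}; (4,1)→{1,2}; (5,3)→{1,3,5}; (6,5)→{2,5}. Safe: 6. Place at column 6.
Columns [2, 4, 6, 1, 3, 5], r−c [-1, -2, -3, 3, 2, 1], r+c [3, 6, 9, 5, 8, 11] are all distinct, so no two queens attack.

(1,2) (2,4) (3,6) (4,1) (5,3) (6,5)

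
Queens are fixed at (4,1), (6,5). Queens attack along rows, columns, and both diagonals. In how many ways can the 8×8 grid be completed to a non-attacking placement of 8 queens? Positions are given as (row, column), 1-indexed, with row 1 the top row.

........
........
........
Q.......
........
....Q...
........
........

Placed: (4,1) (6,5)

6

Branch on row 1: col 2 → 1; col 3 → 1; col 6 → 2; col 7 → 1; col 8 → 1.
Sum: 1 + 1 + 2 + 1 + 1 = 6.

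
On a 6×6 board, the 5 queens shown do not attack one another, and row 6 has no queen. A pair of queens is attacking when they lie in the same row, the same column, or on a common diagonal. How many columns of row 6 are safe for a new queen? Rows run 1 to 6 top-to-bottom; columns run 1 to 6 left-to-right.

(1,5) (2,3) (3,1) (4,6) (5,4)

1

(1,5) attacks row 6 at column 5.
(2,3) attacks row 6 at column 3.
(3,1) attacks row 6 at column 1 and diagonals 4.
(4,6) attacks row 6 at column 6 and diagonals 4.
(5,4) attacks row 6 at column 4 and diagonals 3, 5.
Attacked columns: {1, 3, 4, 5, 6}. Safe: {2}.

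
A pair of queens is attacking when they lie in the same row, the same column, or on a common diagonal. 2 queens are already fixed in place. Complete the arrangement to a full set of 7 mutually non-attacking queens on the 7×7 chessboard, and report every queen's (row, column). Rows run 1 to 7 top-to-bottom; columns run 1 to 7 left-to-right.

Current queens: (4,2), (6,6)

Row 1: attacked by (4,2)→{2,5}; (6,6)→{1,6}. Safe: 3, 4, 7. Place at column 3.
Row 2: attacked by (1,3)→{2,3,4}; (4,2)→{2,4}; (6,6)→{2,6}. Safe: 1, 5, 7. Place at column 5.
Row 3: attacked by (1,3)→{1,3,5}; (2,5)→{4,5,6}; (4,2)→{1,2,3}; (6,6)→{3,6}. Safe: 7. Place at column 7.
Row 5: attacked by (1,3)→{3,7}; (2,5)→{2,5}; (3,7)→{5,7}; (4,2)→{1,2,3}; (6,6)→{5,6,7}. Safe: 4. Place at column 4.
Row 7: attacked by (1,3)→{3}; (2,5)→{5}; (3,7)→{3,7}; (4,2)→{2,5}; (5,4)→{2,4,6}; (6,6)→{5,6,7}. Safe: 1. Place at column 1.
Columns [3, 5, 7, 2, 4, 6, 1], r−c [-2, -3, -4, 2, 1, 0, 6], r+c [4, 7, 10, 6, 9, 12, 8] are all distinct, so no two queens attack.

(1,3) (2,5) (3,7) (4,2) (5,4) (6,6) (7,1)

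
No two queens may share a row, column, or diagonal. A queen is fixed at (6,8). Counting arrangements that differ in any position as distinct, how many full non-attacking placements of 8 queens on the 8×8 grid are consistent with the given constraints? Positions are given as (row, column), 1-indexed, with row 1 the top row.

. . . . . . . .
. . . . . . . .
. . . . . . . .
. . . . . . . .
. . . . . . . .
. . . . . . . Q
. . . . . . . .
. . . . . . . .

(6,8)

16

Branch on row 1: col 1 → 0; col 2 → 3; col 4 → 4; col 5 → 4; col 6 → 4; col 7 → 1.
Sum: 0 + 3 + 4 + 4 + 4 + 1 = 16.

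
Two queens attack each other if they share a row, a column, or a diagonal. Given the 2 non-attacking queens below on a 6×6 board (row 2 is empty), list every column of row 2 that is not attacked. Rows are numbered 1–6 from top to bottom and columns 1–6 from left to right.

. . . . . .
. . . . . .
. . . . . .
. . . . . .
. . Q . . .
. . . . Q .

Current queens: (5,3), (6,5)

(5,3) attacks row 2 at column 3 and diagonals 6.
(6,5) attacks row 2 at column 5 and diagonals 1.
Attacked columns: {1, 3, 5, 6}. Safe: {2, 4}.

columns 2, 4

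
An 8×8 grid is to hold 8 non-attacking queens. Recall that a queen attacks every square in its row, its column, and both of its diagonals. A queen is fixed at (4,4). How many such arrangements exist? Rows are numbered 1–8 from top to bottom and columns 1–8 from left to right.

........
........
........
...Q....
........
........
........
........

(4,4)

Branch on row 1: col 2 → 1; col 3 → 1; col 5 → 4; col 6 → 2; col 8 → 0.
Sum: 1 + 1 + 4 + 2 + 0 = 8.

8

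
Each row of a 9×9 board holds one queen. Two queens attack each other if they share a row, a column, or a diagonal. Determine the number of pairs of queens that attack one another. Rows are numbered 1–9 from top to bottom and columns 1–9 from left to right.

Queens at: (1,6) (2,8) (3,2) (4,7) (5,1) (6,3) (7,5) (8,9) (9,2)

2

Same column: (3,2)–(9,2) (column 2).
Same diagonal: (4,7)–(9,2) (|4−9| = |7−2| = 5).
Total attacking pairs: 2.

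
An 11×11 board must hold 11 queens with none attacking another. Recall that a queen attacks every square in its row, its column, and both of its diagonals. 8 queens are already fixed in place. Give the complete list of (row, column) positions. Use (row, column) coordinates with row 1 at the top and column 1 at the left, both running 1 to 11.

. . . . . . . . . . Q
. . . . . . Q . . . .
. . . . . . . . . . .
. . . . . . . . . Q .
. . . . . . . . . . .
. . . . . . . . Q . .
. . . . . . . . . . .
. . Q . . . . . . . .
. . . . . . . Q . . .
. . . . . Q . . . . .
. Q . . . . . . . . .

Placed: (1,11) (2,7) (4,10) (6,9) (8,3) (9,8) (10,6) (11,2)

(1,11) (2,7) (3,4) (4,10) (5,5) (6,9) (7,1) (8,3) (9,8) (10,6) (11,2)

Row 3: attacked by (1,11)→{9,11}; (2,7)→{6,7,8}; (4,10)→{9,10,11}; (6,9)→{6,9}; (8,3)→{3,8}; (9,8)→{2,8}; (10,6)→{6}; (11,2)→{2,10}. Safe: 1, 4, 5. Place at column 4.
Row 5: attacked by (1,11)→{7,11}; (2,7)→{4,7,10}; (3,4)→{2,4,6}; (4,10)→{9,10,11}; (6,9)→{8,9,10}; (8,3)→{3,6}; (9,8)→{4,8}; (10,6)→{1,6,11}; (11,2)→{2,8}. Safe: 5. Place at column 5.
Row 7: attacked by (1,11)→{5,11}; (2,7)→{2,7}; (3,4)→{4,8}; (4,10)→{7,10}; (5,5)→{3,5,7}; (6,9)→{8,9,10}; (8,3)→{2,3,4}; (9,8)→{6,8,10}; (10,6)→{3,6,9}; (11,2)→{2,6}. Safe: 1. Place at column 1.
Columns [11, 7, 4, 10, 5, 9, 1, 3, 8, 6, 2], r−c [-10, -5, -1, -6, 0, -3, 6, 5, 1, 4, 9], r+c [12, 9, 7, 14, 10, 15, 8, 11, 17, 16, 13] are all distinct, so no two queens attack.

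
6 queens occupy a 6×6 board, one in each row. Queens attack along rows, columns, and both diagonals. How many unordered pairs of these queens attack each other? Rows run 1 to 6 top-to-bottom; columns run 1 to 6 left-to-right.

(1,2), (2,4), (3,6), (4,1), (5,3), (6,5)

All columns are distinct and no two queens satisfy |Δrow| = |Δcol|, so no pair attacks.

0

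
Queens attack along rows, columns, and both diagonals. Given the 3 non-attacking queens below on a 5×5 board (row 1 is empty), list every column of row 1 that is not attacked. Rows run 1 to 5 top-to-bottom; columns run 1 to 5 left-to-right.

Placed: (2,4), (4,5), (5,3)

columns 1

(2,4) attacks row 1 at column 4 and diagonals 3, 5.
(4,5) attacks row 1 at column 5 and diagonals 2.
(5,3) attacks row 1 at column 3.
Attacked columns: {2, 3, 4, 5}. Safe: {1}.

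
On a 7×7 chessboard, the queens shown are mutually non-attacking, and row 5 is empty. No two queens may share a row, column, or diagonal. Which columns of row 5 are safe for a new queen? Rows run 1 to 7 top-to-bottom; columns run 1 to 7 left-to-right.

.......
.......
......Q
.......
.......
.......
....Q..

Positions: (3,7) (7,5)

columns 1, 2, 4, 6

(3,7) attacks row 5 at column 7 and diagonals 5.
(7,5) attacks row 5 at column 5 and diagonals 3, 7.
Attacked columns: {3, 5, 7}. Safe: {1, 2, 4, 6}.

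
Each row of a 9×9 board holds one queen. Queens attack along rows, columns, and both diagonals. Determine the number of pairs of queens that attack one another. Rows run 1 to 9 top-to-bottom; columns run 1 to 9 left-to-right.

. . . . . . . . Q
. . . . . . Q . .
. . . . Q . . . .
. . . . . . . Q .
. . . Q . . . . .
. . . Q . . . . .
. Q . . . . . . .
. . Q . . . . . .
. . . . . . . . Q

7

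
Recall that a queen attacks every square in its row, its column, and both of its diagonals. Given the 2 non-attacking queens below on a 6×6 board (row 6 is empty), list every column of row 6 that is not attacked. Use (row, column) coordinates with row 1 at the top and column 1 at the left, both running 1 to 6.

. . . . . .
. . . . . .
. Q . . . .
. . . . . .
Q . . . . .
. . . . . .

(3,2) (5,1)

columns 3, 4, 6

(3,2) attacks row 6 at column 2 and diagonals 5.
(5,1) attacks row 6 at column 1 and diagonals 2.
Attacked columns: {1, 2, 5}. Safe: {3, 4, 6}.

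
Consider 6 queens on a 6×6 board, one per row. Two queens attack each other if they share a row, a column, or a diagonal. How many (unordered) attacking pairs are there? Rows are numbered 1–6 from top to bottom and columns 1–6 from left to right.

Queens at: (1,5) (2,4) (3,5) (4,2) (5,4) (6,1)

6

Same column: (1,5)–(3,5) (column 5); (2,4)–(5,4) (column 4).
Same diagonal: (1,5)–(2,4) (|1−2| = |5−4| = 1); (1,5)–(4,2) (|1−4| = |5−2| = 3); (2,4)–(3,5) (|2−3| = |4−5| = 1); (2,4)–(4,2) (|2−4| = |4−2| = 2).
Total attacking pairs: 6.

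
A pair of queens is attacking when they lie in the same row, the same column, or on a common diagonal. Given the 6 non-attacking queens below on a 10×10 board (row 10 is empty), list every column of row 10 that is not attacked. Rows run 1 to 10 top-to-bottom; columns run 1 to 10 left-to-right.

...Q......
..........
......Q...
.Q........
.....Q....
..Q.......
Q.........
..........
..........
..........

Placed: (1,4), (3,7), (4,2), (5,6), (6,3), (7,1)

columns 5, 9, 10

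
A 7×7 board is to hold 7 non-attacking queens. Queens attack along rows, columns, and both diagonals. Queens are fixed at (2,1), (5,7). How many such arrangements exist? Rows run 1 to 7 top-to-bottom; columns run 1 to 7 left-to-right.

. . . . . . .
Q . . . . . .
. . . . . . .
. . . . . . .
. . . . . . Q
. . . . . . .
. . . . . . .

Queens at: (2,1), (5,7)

1

Branch on row 1: col 4 → 0; col 5 → 0; col 6 → 1.
Sum: 0 + 0 + 1 = 1.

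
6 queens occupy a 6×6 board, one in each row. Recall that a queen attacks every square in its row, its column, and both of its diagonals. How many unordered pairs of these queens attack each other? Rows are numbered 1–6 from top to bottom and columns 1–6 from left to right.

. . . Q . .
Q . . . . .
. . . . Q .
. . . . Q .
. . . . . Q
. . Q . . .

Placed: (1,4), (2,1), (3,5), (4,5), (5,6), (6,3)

3

Same column: (3,5)–(4,5) (column 5).
Same diagonal: (4,5)–(5,6) (|4−5| = |5−6| = 1); (4,5)–(6,3) (|4−6| = |5−3| = 2).
Total attacking pairs: 3.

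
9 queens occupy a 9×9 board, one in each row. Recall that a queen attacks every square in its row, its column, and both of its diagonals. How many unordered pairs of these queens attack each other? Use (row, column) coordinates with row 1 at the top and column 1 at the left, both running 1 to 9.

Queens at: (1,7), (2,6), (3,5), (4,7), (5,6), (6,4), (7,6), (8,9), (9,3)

Same column: (1,7)–(4,7) (column 7); (2,6)–(5,6) (column 6); (2,6)–(7,6) (column 6); (5,6)–(7,6) (column 6).
Same diagonal: (1,7)–(2,6) (|1−2| = |7−6| = 1); (1,7)–(3,5) (|1−3| = |7−5| = 2); (2,6)–(3,5) (|2−3| = |6−5| = 1); (4,7)–(5,6) (|4−5| = |7−6| = 1); (5,6)–(8,9) (|5−8| = |6−9| = 3).
Total attacking pairs: 9.

9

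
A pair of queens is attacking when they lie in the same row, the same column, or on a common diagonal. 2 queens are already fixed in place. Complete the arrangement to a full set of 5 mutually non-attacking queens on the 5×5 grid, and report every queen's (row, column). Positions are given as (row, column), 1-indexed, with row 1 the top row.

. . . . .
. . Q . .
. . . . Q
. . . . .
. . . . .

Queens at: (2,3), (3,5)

(1,1) (2,3) (3,5) (4,2) (5,4)

Row 1: attacked by (2,3)→{2,3,4}; (3,5)→{3,5}. Safe: 1. Place at column 1.
Row 4: attacked by (1,1)→{1,4}; (2,3)→{1,3,5}; (3,5)→{4,5}. Safe: 2. Place at column 2.
Row 5: attacked by (1,1)→{1,5}; (2,3)→{3}; (3,5)→{3,5}; (4,2)→{1,2,3}. Safe: 4. Place at column 4.
Columns [1, 3, 5, 2, 4], r−c [0, -1, -2, 2, 1], r+c [2, 5, 8, 6, 9] are all distinct, so no two queens attack.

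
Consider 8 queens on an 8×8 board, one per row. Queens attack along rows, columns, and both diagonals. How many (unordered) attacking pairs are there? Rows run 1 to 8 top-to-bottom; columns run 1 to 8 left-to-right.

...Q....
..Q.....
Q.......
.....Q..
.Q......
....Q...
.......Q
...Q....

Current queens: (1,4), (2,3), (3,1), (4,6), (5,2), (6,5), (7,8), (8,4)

3

Same column: (1,4)–(8,4) (column 4).
Same diagonal: (1,4)–(2,3) (|1−2| = |4−3| = 1); (2,3)–(7,8) (|2−7| = |3−8| = 5).
Total attacking pairs: 3.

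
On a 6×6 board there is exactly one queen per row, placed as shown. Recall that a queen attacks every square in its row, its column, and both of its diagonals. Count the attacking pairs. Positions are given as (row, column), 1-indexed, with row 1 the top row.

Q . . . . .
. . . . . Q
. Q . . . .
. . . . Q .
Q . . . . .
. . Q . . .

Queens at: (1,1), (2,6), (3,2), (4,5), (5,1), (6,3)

2

Same column: (1,1)–(5,1) (column 1).
Same diagonal: (4,5)–(6,3) (|4−6| = |5−3| = 2).
Total attacking pairs: 2.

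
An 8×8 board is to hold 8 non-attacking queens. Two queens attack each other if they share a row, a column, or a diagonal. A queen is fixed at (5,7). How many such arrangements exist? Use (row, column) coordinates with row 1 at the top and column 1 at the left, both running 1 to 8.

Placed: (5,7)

8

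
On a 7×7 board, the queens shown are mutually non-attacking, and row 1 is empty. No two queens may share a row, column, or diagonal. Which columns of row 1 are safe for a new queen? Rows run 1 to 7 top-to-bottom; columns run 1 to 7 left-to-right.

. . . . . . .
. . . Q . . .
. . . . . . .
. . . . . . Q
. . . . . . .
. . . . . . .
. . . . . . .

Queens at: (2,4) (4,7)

(2,4) attacks row 1 at column 4 and diagonals 3, 5.
(4,7) attacks row 1 at column 7 and diagonals 4.
Attacked columns: {3, 4, 5, 7}. Safe: {1, 2, 6}.

columns 1, 2, 6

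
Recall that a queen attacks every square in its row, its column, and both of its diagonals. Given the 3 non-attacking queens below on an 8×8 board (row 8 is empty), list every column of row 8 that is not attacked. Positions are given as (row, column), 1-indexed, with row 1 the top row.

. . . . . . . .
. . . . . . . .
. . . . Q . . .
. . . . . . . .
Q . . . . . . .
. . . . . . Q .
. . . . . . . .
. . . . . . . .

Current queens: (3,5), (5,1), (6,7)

columns 2, 3, 6, 8

(3,5) attacks row 8 at column 5.
(5,1) attacks row 8 at column 1 and diagonals 4.
(6,7) attacks row 8 at column 7 and diagonals 5.
Attacked columns: {1, 4, 5, 7}. Safe: {2, 3, 6, 8}.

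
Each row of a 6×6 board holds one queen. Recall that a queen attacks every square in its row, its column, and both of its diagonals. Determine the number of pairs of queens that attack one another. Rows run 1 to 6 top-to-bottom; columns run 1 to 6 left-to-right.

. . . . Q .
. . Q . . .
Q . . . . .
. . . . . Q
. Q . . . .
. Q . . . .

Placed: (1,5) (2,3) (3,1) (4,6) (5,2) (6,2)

1

Same column: (5,2)–(6,2) (column 2).
Total attacking pairs: 1.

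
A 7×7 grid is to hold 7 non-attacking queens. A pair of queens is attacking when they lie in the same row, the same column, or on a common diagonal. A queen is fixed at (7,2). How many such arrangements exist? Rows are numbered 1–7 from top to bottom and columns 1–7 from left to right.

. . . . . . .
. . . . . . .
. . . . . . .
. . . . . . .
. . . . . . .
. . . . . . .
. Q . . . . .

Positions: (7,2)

7

Branch on row 1: col 1 → 0; col 3 → 0; col 4 → 1; col 5 → 1; col 6 → 4; col 7 → 1.
Sum: 0 + 0 + 1 + 1 + 4 + 1 = 7.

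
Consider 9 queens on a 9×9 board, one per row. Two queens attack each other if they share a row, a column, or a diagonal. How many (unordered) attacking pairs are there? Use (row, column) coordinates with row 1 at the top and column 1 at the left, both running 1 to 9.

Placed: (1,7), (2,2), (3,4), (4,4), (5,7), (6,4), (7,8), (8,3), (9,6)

Same column: (1,7)–(5,7) (column 7); (3,4)–(4,4) (column 4); (3,4)–(6,4) (column 4); (4,4)–(6,4) (column 4).
Same diagonal: (1,7)–(4,4) (|1−4| = |7−4| = 3); (2,2)–(4,4) (|2−4| = |2−4| = 2); (3,4)–(7,8) (|3−7| = |4−8| = 4); (7,8)–(9,6) (|7−9| = |8−6| = 2).
Total attacking pairs: 8.

8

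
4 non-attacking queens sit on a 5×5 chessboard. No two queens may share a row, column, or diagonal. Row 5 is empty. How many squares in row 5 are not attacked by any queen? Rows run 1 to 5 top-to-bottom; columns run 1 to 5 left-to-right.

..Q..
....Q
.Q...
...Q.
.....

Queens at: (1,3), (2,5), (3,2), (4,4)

1

(1,3) attacks row 5 at column 3.
(2,5) attacks row 5 at column 5 and diagonals 2.
(3,2) attacks row 5 at column 2 and diagonals 4.
(4,4) attacks row 5 at column 4 and diagonals 3, 5.
Attacked columns: {2, 3, 4, 5}. Safe: {1}.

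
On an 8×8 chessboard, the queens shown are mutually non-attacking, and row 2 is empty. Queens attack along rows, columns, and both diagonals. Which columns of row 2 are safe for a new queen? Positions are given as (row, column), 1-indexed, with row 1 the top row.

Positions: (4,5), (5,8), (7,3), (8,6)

(4,5) attacks row 2 at column 5 and diagonals 3, 7.
(5,8) attacks row 2 at column 8 and diagonals 5.
(7,3) attacks row 2 at column 3 and diagonals 8.
(8,6) attacks row 2 at column 6.
Attacked columns: {3, 5, 6, 7, 8}. Safe: {1, 2, 4}.

columns 1, 2, 4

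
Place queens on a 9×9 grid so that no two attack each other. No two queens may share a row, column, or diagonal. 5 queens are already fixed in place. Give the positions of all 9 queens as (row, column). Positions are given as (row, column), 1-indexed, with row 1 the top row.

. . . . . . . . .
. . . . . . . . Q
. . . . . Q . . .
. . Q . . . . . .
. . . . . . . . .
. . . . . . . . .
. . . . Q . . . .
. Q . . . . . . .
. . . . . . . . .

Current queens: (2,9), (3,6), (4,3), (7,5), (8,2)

(1,7) (2,9) (3,6) (4,3) (5,1) (6,8) (7,5) (8,2) (9,4)

Row 1: attacked by (2,9)→{8,9}; (3,6)→{4,6,8}; (4,3)→{3,6}; (7,5)→{5}; (8,2)→{2,9}. Safe: 1, 7. Place at column 7.
Row 5: attacked by (1,7)→{3,7}; (2,9)→{6,9}; (3,6)→{4,6,8}; (4,3)→{2,3,4}; (7,5)→{3,5,7}; (8,2)→{2,5}. Safe: 1. Place at column 1.
Row 6: attacked by (1,7)→{2,7}; (2,9)→{5,9}; (3,6)→{3,6,9}; (4,3)→{1,3,5}; (5,1)→{1,2}; (7,5)→{4,5,6}; (8,2)→{2,4}. Safe: 8. Place at column 8.
Row 9: attacked by (1,7)→{7}; (2,9)→{2,9}; (3,6)→{6}; (4,3)→{3,8}; (5,1)→{1,5}; (6,8)→{5,8}; (7,5)→{3,5,7}; (8,2)→{1,2,3}. Safe: 4. Place at column 4.
Columns [7, 9, 6, 3, 1, 8, 5, 2, 4], r−c [-6, -7, -3, 1, 4, -2, 2, 6, 5], r+c [8, 11, 9, 7, 6, 14, 12, 10, 13] are all distinct, so no two queens attack.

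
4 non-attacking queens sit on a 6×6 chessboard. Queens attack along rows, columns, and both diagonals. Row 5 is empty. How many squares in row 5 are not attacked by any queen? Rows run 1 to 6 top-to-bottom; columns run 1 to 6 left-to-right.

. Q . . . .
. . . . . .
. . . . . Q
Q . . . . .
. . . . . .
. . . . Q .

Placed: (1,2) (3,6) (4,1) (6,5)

(1,2) attacks row 5 at column 2 and diagonals 6.
(3,6) attacks row 5 at column 6 and diagonals 4.
(4,1) attacks row 5 at column 1 and diagonals 2.
(6,5) attacks row 5 at column 5 and diagonals 4, 6.
Attacked columns: {1, 2, 4, 5, 6}. Safe: {3}.

1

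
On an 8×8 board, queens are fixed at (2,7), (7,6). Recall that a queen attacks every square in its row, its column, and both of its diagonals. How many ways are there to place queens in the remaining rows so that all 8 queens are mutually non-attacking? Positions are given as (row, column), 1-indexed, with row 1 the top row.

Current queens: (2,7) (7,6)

5

Branch on row 1: col 1 → 1; col 2 → 1; col 3 → 0; col 4 → 1; col 5 → 2.
Sum: 1 + 1 + 0 + 1 + 2 = 5.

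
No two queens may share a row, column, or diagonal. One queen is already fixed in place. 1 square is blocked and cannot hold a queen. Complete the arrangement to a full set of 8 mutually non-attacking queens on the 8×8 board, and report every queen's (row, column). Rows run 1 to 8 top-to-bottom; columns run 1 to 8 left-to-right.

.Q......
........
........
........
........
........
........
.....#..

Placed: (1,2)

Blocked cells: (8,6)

(1,2) (2,4) (3,6) (4,8) (5,3) (6,1) (7,7) (8,5)

Row 2: attacked by (1,2)→{1,2,3}. Safe: 4, 5, 6, 7, 8. Place at column 4.
Row 3: attacked by (1,2)→{2,4}; (2,4)→{3,4,5}. Safe: 1, 6, 7, 8. Place at column 6.
Row 4: attacked by (1,2)→{2,5}; (2,4)→{2,4,6}; (3,6)→{5,6,7}. Safe: 1, 3, 8. Place at column 8.
Row 5: attacked by (1,2)→{2,6}; (2,4)→{1,4,7}; (3,6)→{4,6,8}; (4,8)→{7,8}. Safe: 3, 5. Place at column 3.
Row 6: attacked by (1,2)→{2,7}; (2,4)→{4,8}; (3,6)→{3,6}; (4,8)→{6,8}; (5,3)→{2,3,4}. Safe: 1, 5. Place at column 1.
Row 7: attacked by (1,2)→{2,8}; (2,4)→{4}; (3,6)→{2,6}; (4,8)→{5,8}; (5,3)→{1,3,5}; (6,1)→{1,2}. Safe: 7. Place at column 7.
Row 8: attacked by (1,2)→{2}; (2,4)→{4}; (3,6)→{1,6}; (4,8)→{4,8}; (5,3)→{3,6}; (6,1)→{1,3}; (7,7)→{6,7,8}. Blocked: 6. Safe: 5. Place at column 5.
Columns [2, 4, 6, 8, 3, 1, 7, 5], r−c [-1, -2, -3, -4, 2, 5, 0, 3], r+c [3, 6, 9, 12, 8, 7, 14, 13] are all distinct, so no two queens attack.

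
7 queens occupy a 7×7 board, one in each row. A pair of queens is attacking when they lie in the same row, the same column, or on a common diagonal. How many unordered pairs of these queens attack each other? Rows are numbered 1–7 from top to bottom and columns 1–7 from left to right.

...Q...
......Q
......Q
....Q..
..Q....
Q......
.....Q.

2

Same column: (2,7)–(3,7) (column 7).
Same diagonal: (2,7)–(4,5) (|2−4| = |7−5| = 2).
Total attacking pairs: 2.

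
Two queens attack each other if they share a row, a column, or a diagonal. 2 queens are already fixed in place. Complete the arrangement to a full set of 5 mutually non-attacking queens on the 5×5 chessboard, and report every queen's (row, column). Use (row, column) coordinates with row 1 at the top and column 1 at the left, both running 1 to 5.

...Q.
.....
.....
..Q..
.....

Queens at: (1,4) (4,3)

(1,4) (2,2) (3,5) (4,3) (5,1)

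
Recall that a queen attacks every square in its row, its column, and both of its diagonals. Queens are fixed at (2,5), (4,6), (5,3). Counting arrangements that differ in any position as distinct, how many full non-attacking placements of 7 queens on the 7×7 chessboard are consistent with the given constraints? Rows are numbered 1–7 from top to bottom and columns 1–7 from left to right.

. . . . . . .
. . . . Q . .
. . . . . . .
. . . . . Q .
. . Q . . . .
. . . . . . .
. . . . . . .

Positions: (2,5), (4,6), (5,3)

Branch on row 1: col 1 → 1; col 2 → 0.
Sum: 1 + 0 = 1.

1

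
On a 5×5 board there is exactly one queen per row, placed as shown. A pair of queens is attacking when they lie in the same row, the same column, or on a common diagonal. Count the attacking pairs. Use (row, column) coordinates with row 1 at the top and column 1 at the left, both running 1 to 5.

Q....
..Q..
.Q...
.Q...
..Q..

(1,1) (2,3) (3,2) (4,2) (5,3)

4

Same column: (2,3)–(5,3) (column 3); (3,2)–(4,2) (column 2).
Same diagonal: (2,3)–(3,2) (|2−3| = |3−2| = 1); (4,2)–(5,3) (|4−5| = |2−3| = 1).
Total attacking pairs: 4.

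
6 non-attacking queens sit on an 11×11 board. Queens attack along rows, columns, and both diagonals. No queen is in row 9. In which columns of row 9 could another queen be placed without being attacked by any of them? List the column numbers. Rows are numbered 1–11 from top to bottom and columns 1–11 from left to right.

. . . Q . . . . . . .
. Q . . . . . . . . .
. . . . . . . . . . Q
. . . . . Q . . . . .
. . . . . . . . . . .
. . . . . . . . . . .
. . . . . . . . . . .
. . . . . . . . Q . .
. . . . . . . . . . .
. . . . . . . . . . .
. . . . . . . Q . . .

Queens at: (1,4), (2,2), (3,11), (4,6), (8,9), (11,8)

columns 3, 7

(1,4) attacks row 9 at column 4.
(2,2) attacks row 9 at column 2 and diagonals 9.
(3,11) attacks row 9 at column 11 and diagonals 5.
(4,6) attacks row 9 at column 6 and diagonals 1, 11.
(8,9) attacks row 9 at column 9 and diagonals 8, 10.
(11,8) attacks row 9 at column 8 and diagonals 6, 10.
Attacked columns: {1, 2, 4, 5, 6, 8, 9, 10, 11}. Safe: {3, 7}.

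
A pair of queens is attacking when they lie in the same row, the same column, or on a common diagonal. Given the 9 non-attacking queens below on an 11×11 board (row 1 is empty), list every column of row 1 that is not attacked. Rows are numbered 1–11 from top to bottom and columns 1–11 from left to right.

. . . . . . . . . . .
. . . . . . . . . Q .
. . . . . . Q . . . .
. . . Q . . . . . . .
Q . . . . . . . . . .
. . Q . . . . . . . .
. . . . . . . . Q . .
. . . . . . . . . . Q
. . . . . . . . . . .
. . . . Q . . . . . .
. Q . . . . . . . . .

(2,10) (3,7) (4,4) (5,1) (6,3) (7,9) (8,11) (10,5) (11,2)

(2,10) attacks row 1 at column 10 and diagonals 9, 11.
(3,7) attacks row 1 at column 7 and diagonals 5, 9.
(4,4) attacks row 1 at column 4 and diagonals 1, 7.
(5,1) attacks row 1 at column 1 and diagonals 5.
(6,3) attacks row 1 at column 3 and diagonals 8.
(7,9) attacks row 1 at column 9 and diagonals 3.
(8,11) attacks row 1 at column 11 and diagonals 4.
(10,5) attacks row 1 at column 5.
(11,2) attacks row 1 at column 2.
Attacked columns: {1, 2, 3, 4, 5, 7, 8, 9, 10, 11}. Safe: {6}.

columns 6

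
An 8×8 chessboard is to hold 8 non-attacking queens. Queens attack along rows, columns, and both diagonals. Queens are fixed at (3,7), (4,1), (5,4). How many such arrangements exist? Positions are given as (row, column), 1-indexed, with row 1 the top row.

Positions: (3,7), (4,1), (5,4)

2

Branch on row 1: col 2 → 0; col 3 → 1; col 6 → 1.
Sum: 0 + 1 + 1 = 2.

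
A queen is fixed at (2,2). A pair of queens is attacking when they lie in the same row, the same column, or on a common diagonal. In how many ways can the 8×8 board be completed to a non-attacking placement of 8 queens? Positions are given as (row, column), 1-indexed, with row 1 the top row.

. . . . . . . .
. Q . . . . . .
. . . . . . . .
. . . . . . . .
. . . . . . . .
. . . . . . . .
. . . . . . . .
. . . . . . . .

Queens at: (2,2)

16

Branch on row 1: col 4 → 6; col 5 → 4; col 6 → 2; col 7 → 2; col 8 → 2.
Sum: 6 + 4 + 2 + 2 + 2 = 16.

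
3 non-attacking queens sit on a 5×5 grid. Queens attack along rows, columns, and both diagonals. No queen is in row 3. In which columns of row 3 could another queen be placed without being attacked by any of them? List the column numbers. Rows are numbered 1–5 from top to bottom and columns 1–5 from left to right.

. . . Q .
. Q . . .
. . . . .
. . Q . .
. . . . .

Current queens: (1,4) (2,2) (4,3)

(1,4) attacks row 3 at column 4 and diagonals 2.
(2,2) attacks row 3 at column 2 and diagonals 1, 3.
(4,3) attacks row 3 at column 3 and diagonals 2, 4.
Attacked columns: {1, 2, 3, 4}. Safe: {5}.

columns 5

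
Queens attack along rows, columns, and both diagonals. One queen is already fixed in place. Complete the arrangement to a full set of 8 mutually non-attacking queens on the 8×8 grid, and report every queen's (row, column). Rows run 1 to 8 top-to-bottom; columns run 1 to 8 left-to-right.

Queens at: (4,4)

Row 1: attacked by (4,4)→{1,4,7}. Safe: 2, 3, 5, 6, 8. Place at column 5.
Row 2: attacked by (1,5)→{4,5,6}; (4,4)→{2,4,6}. Safe: 1, 3, 7, 8. Place at column 3.
Row 3: attacked by (1,5)→{3,5,7}; (2,3)→{2,3,4}; (4,4)→{3,4,5}. Safe: 1, 6, 8. Place at column 8.
Row 5: attacked by (1,5)→{1,5}; (2,3)→{3,6}; (3,8)→{6,8}; (4,4)→{3,4,5}. Safe: 2, 7. Place at column 7.
Row 6: attacked by (1,5)→{5}; (2,3)→{3,7}; (3,8)→{5,8}; (4,4)→{2,4,6}; (5,7)→{6,7,8}. Safe: 1. Place at column 1.
Row 7: attacked by (1,5)→{5}; (2,3)→{3,8}; (3,8)→{4,8}; (4,4)→{1,4,7}; (5,7)→{5,7}; (6,1)→{1,2}. Safe: 6. Place at column 6.
Row 8: attacked by (1,5)→{5}; (2,3)→{3}; (3,8)→{3,8}; (4,4)→{4,8}; (5,7)→{4,7}; (6,1)→{1,3}; (7,6)→{5,6,7}. Safe: 2. Place at column 2.
Columns [5, 3, 8, 4, 7, 1, 6, 2], r−c [-4, -1, -5, 0, -2, 5, 1, 6], r+c [6, 5, 11, 8, 12, 7, 13, 10] are all distinct, so no two queens attack.

(1,5) (2,3) (3,8) (4,4) (5,7) (6,1) (7,6) (8,2)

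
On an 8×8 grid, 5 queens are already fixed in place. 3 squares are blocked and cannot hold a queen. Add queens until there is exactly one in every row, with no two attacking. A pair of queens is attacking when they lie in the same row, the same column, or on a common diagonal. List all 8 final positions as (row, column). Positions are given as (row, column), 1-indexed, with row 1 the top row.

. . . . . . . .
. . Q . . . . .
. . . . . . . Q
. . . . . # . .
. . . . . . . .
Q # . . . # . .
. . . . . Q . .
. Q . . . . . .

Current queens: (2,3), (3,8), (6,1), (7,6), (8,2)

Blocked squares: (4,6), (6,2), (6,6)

Row 1: attacked by (2,3)→{2,3,4}; (3,8)→{6,8}; (6,1)→{1,6}; (7,6)→{6}; (8,2)→{2}. Safe: 5, 7. Place at column 5.
Row 4: attacked by (1,5)→{2,5,8}; (2,3)→{1,3,5}; (3,8)→{7,8}; (6,1)→{1,3}; (7,6)→{3,6}; (8,2)→{2,6}. Blocked: 6. Safe: 4. Place at column 4.
Row 5: attacked by (1,5)→{1,5}; (2,3)→{3,6}; (3,8)→{6,8}; (4,4)→{3,4,5}; (6,1)→{1,2}; (7,6)→{4,6,8}; (8,2)→{2,5}. Safe: 7. Place at column 7.
Columns [5, 3, 8, 4, 7, 1, 6, 2], r−c [-4, -1, -5, 0, -2, 5, 1, 6], r+c [6, 5, 11, 8, 12, 7, 13, 10] are all distinct, so no two queens attack.

(1,5) (2,3) (3,8) (4,4) (5,7) (6,1) (7,6) (8,2)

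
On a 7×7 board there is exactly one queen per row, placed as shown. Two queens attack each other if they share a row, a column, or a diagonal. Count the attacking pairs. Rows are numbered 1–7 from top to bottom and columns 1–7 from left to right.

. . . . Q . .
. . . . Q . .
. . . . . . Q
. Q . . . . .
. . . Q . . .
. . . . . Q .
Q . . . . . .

3

Same column: (1,5)–(2,5) (column 5).
Same diagonal: (1,5)–(3,7) (|1−3| = |5−7| = 2); (1,5)–(4,2) (|1−4| = |5−2| = 3).
Total attacking pairs: 3.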